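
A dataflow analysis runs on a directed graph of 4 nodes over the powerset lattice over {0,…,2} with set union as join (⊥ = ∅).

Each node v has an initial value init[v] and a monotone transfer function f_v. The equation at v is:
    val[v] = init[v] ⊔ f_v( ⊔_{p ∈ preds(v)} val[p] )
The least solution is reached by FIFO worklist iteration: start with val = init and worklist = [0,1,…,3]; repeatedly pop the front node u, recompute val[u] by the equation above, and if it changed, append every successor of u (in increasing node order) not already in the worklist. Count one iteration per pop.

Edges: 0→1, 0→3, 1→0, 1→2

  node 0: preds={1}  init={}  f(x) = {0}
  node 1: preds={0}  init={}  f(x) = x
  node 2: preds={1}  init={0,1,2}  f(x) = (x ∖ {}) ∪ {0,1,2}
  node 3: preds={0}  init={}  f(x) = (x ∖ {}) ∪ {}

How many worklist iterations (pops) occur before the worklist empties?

5

Iteration log — 5 steps:
  step 1. node 0  ⊔preds={}  new={0}  old={}  +wl: 
  step 2. node 1  ⊔preds={0}  new={0}  old={}  +wl: 0
  step 3. node 2  ⊔preds={0}  new={0,1,2}  stable
  step 4. node 3  ⊔preds={0}  new={0}  old={}  +wl: 
  step 5. node 0  ⊔preds={0}  new={0}  stable

Least fixpoint reached:
  node 0: {0}
  node 1: {0}
  node 2: {0,1,2}
  node 3: {0}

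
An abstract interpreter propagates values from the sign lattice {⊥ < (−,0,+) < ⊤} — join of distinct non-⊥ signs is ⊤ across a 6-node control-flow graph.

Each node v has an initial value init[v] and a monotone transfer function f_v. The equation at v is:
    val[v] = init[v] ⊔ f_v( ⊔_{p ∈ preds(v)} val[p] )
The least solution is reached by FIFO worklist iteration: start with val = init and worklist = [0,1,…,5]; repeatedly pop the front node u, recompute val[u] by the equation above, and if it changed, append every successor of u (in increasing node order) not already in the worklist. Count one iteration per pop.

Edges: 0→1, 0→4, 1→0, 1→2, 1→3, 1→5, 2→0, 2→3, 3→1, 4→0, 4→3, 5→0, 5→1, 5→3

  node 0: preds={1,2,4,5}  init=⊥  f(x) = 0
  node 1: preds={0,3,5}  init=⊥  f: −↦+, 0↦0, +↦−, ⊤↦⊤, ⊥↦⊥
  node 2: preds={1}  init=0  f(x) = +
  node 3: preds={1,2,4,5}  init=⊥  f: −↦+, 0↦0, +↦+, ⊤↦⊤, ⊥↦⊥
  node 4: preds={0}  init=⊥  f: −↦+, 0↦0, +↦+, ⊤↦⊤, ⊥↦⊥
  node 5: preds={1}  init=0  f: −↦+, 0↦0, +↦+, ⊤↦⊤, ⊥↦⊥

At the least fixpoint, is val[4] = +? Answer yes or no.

no

Iteration log — 15 steps:
  step 1. node 0  ⊔preds=0  new=0  old=⊥  +wl: 
  step 2. node 1  ⊔preds=0  new=0  old=⊥  +wl: 0
  step 3. node 2  ⊔preds=0  new=⊤  old=0  +wl: 
  step 4. node 3  ⊔preds=⊤  new=⊤  old=⊥  +wl: 1
  step 5. node 4  ⊔preds=0  new=0  old=⊥  +wl: 3
  step 6. node 5  ⊔preds=0  new=0  stable
  step 7. node 0  ⊔preds=⊤  new=0  stable
  step 8. node 1  ⊔preds=⊤  new=⊤  old=0  +wl: 0,2,5
  step 9. node 3  ⊔preds=⊤  new=⊤  stable
  step 10. node 0  ⊔preds=⊤  new=0  stable
  step 11. node 2  ⊔preds=⊤  new=⊤  stable
  step 12. node 5  ⊔preds=⊤  new=⊤  old=0  +wl: 0,1,3
  step 13. node 0  ⊔preds=⊤  new=0  stable
  step 14. node 1  ⊔preds=⊤  new=⊤  stable
  step 15. node 3  ⊔preds=⊤  new=⊤  stable

Least fixpoint reached:
  node 0: 0
  node 1: ⊤
  node 2: ⊤
  node 3: ⊤
  node 4: 0
  node 5: ⊤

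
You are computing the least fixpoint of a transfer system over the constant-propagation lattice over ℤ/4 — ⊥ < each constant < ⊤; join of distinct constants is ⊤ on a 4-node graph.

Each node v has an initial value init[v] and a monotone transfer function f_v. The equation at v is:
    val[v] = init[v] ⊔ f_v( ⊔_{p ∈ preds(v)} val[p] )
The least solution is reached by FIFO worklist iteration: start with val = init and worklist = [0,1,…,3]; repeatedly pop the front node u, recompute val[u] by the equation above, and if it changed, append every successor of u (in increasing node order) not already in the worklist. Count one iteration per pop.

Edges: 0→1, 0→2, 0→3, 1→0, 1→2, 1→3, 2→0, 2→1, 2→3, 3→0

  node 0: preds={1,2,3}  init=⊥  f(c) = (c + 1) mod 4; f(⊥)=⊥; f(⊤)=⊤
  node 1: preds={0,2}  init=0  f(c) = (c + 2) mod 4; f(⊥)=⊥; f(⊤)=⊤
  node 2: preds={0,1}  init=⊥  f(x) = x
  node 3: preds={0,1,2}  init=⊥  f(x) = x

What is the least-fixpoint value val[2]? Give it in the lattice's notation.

⊤

Worklist (8 pops):
  #1 pop 0: in=0 → 1 (was ⊥); enqueue []
  #2 pop 1: in=1 → ⊤ (was 0); enqueue [0]
  #3 pop 2: in=⊤ → ⊤ (was ⊥); enqueue [1]
  #4 pop 3: in=⊤ → ⊤ (was ⊥); enqueue []
  #5 pop 0: in=⊤ → ⊤ (was 1); enqueue [2,3]
  #6 pop 1: in=⊤ → ⊤ (no change)
  #7 pop 2: in=⊤ → ⊤ (no change)
  #8 pop 3: in=⊤ → ⊤ (no change)

Fixpoint:
  val[0] = ⊤
  val[1] = ⊤
  val[2] = ⊤
  val[3] = ⊤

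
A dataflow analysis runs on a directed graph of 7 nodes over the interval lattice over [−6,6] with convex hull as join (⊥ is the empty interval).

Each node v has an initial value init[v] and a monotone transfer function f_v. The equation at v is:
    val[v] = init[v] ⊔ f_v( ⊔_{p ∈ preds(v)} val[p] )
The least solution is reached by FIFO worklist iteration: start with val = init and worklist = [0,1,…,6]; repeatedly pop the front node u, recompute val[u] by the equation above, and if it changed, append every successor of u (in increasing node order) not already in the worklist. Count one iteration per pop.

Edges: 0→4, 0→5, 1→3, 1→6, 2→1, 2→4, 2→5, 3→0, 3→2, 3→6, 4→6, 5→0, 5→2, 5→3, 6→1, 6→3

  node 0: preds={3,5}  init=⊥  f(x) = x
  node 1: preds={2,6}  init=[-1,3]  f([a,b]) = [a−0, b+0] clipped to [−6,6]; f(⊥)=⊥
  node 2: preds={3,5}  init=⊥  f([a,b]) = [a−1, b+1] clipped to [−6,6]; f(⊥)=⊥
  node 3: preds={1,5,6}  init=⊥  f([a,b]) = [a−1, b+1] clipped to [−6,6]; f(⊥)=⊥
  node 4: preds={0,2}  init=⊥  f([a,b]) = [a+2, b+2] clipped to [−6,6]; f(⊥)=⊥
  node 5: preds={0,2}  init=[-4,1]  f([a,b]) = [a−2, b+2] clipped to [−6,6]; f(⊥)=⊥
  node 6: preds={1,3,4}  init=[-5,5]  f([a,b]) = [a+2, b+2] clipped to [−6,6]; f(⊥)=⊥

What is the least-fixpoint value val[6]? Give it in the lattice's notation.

Iteration log — 19 steps:
  step 1. node 0  ⊔preds=[-4,1]  new=[-4,1]  old=⊥  +wl: 
  step 2. node 1  ⊔preds=[-5,5]  new=[-5,5]  old=[-1,3]  +wl: 
  step 3. node 2  ⊔preds=[-4,1]  new=[-5,2]  old=⊥  +wl: 1
  step 4. node 3  ⊔preds=[-5,5]  new=[-6,6]  old=⊥  +wl: 0,2
  step 5. node 4  ⊔preds=[-5,2]  new=[-3,4]  old=⊥  +wl: 
  step 6. node 5  ⊔preds=[-5,2]  new=[-6,4]  old=[-4,1]  +wl: 3
  step 7. node 6  ⊔preds=[-6,6]  new=[-5,6]  old=[-5,5]  +wl: 
  step 8. node 1  ⊔preds=[-5,6]  new=[-5,6]  old=[-5,5]  +wl: 6
  step 9. node 0  ⊔preds=[-6,6]  new=[-6,6]  old=[-4,1]  +wl: 4,5
  step 10. node 2  ⊔preds=[-6,6]  new=[-6,6]  old=[-5,2]  +wl: 1
  step 11. node 3  ⊔preds=[-6,6]  new=[-6,6]  stable
  step 12. node 6  ⊔preds=[-6,6]  new=[-5,6]  stable
  step 13. node 4  ⊔preds=[-6,6]  new=[-4,6]  old=[-3,4]  +wl: 6
  step 14. node 5  ⊔preds=[-6,6]  new=[-6,6]  old=[-6,4]  +wl: 0,2,3
  step 15. node 1  ⊔preds=[-6,6]  new=[-6,6]  old=[-5,6]  +wl: 
  step 16. node 6  ⊔preds=[-6,6]  new=[-5,6]  stable
  step 17. node 0  ⊔preds=[-6,6]  new=[-6,6]  stable
  step 18. node 2  ⊔preds=[-6,6]  new=[-6,6]  stable
  step 19. node 3  ⊔preds=[-6,6]  new=[-6,6]  stable

Least fixpoint reached:
  node 0: [-6,6]
  node 1: [-6,6]
  node 2: [-6,6]
  node 3: [-6,6]
  node 4: [-4,6]
  node 5: [-6,6]
  node 6: [-5,6]

[-5,6]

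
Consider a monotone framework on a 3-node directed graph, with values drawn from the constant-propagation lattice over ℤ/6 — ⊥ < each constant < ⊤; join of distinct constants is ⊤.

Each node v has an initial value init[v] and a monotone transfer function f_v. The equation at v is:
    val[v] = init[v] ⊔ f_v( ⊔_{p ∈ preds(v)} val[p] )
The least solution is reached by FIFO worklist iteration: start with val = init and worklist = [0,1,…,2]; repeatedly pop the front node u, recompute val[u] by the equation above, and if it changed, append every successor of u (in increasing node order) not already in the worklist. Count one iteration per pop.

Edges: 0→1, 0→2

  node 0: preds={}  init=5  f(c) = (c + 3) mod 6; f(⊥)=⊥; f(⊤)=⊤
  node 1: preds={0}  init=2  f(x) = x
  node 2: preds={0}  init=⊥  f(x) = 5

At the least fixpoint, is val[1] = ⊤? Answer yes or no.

Worklist (3 pops):
  #1 pop 0: in=⊥ → 5 (no change)
  #2 pop 1: in=5 → ⊤ (was 2); enqueue []
  #3 pop 2: in=5 → 5 (was ⊥); enqueue []

Fixpoint:
  val[0] = 5
  val[1] = ⊤
  val[2] = 5

yes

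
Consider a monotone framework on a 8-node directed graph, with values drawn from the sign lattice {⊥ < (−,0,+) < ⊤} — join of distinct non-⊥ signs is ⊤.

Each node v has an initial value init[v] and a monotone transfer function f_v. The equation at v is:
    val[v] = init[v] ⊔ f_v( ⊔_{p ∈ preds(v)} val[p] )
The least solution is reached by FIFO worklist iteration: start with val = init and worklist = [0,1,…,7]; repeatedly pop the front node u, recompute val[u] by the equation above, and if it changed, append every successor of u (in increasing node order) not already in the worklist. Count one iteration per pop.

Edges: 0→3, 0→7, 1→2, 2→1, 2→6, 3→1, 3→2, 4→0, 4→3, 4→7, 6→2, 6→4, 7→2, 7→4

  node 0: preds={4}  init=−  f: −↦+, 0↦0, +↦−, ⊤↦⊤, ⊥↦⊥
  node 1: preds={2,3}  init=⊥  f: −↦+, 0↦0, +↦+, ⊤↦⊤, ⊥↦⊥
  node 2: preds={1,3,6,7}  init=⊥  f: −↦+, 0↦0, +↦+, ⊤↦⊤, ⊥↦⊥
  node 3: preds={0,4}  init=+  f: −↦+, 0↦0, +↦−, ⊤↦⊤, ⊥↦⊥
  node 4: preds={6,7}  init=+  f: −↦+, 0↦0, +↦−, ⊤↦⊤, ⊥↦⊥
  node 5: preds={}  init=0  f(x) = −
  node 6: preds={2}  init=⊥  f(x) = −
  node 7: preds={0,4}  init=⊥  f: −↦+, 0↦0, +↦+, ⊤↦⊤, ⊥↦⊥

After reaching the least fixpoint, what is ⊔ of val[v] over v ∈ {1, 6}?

Worklist (16 pops):
  #1 pop 0: in=+ → − (no change)
  #2 pop 1: in=+ → + (was ⊥); enqueue []
  #3 pop 2: in=+ → + (was ⊥); enqueue [1]
  #4 pop 3: in=⊤ → ⊤ (was +); enqueue [2]
  #5 pop 4: in=⊥ → + (no change)
  #6 pop 5: in=⊥ → ⊤ (was 0); enqueue []
  #7 pop 6: in=+ → − (was ⊥); enqueue [4]
  #8 pop 7: in=⊤ → ⊤ (was ⊥); enqueue []
  #9 pop 1: in=⊤ → ⊤ (was +); enqueue []
  #10 pop 2: in=⊤ → ⊤ (was +); enqueue [1,6]
  #11 pop 4: in=⊤ → ⊤ (was +); enqueue [0,3,7]
  #12 pop 1: in=⊤ → ⊤ (no change)
  #13 pop 6: in=⊤ → − (no change)
  #14 pop 0: in=⊤ → ⊤ (was −); enqueue []
  #15 pop 3: in=⊤ → ⊤ (no change)
  #16 pop 7: in=⊤ → ⊤ (no change)

Fixpoint:
  val[0] = ⊤
  val[1] = ⊤
  val[2] = ⊤
  val[3] = ⊤
  val[4] = ⊤
  val[5] = ⊤
  val[6] = −
  val[7] = ⊤

⊤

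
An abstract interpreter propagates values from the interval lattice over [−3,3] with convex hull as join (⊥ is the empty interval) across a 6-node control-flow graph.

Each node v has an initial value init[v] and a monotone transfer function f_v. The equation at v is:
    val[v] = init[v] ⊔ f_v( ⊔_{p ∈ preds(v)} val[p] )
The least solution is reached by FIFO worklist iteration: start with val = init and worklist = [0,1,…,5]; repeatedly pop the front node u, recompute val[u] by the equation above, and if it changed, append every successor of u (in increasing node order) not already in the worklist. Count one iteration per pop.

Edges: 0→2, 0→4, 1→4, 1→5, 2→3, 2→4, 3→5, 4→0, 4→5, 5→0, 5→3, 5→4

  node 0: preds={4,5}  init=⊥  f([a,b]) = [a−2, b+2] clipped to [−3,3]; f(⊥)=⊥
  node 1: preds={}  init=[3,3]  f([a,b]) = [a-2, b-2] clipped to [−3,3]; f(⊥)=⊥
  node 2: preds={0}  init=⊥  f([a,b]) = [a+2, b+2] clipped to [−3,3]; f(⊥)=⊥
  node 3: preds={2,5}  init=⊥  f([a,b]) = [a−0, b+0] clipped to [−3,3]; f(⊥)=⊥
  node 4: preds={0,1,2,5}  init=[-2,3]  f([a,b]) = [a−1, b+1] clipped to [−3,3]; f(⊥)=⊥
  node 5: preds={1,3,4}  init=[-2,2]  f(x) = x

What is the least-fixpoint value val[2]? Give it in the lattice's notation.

Trace (10 dequeues):
  [1] u=0 | in [-2,3] | out [-3,3] | prev ⊥ | push {}
  [2] u=1 | in ⊥ | out [3,3] | ==
  [3] u=2 | in [-3,3] | out [-1,3] | prev ⊥ | push {}
  [4] u=3 | in [-2,3] | out [-2,3] | prev ⊥ | push {}
  [5] u=4 | in [-3,3] | out [-3,3] | prev [-2,3] | push {0}
  [6] u=5 | in [-3,3] | out [-3,3] | prev [-2,2] | push {3,4}
  [7] u=0 | in [-3,3] | out [-3,3] | ==
  [8] u=3 | in [-3,3] | out [-3,3] | prev [-2,3] | push {5}
  [9] u=4 | in [-3,3] | out [-3,3] | ==
  [10] u=5 | in [-3,3] | out [-3,3] | ==

Converged values:
  [0] [-3,3]
  [1] [3,3]
  [2] [-1,3]
  [3] [-3,3]
  [4] [-3,3]
  [5] [-3,3]

[-1,3]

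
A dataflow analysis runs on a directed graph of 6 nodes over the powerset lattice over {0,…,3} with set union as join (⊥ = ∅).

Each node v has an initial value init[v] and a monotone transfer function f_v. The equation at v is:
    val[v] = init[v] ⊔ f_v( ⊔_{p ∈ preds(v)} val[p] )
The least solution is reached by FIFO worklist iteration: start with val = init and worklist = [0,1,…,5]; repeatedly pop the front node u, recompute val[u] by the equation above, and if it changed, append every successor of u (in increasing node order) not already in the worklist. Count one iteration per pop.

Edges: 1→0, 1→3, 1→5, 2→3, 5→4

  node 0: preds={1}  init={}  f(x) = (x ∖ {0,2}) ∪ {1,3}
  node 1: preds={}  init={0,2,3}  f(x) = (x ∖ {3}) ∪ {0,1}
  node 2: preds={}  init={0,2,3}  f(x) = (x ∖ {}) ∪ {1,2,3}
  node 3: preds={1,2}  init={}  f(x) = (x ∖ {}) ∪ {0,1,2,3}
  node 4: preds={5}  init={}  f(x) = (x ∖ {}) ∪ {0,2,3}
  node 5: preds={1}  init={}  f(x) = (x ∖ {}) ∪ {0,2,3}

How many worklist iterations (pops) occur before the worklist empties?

8

Trace (8 dequeues):
  [1] u=0 | in {0,2,3} | out {1,3} | prev {} | push {}
  [2] u=1 | in {} | out {0,1,2,3} | prev {0,2,3} | push {0}
  [3] u=2 | in {} | out {0,1,2,3} | prev {0,2,3} | push {}
  [4] u=3 | in {0,1,2,3} | out {0,1,2,3} | prev {} | push {}
  [5] u=4 | in {} | out {0,2,3} | prev {} | push {}
  [6] u=5 | in {0,1,2,3} | out {0,1,2,3} | prev {} | push {4}
  [7] u=0 | in {0,1,2,3} | out {1,3} | ==
  [8] u=4 | in {0,1,2,3} | out {0,1,2,3} | prev {0,2,3} | push {}

Converged values:
  [0] {1,3}
  [1] {0,1,2,3}
  [2] {0,1,2,3}
  [3] {0,1,2,3}
  [4] {0,1,2,3}
  [5] {0,1,2,3}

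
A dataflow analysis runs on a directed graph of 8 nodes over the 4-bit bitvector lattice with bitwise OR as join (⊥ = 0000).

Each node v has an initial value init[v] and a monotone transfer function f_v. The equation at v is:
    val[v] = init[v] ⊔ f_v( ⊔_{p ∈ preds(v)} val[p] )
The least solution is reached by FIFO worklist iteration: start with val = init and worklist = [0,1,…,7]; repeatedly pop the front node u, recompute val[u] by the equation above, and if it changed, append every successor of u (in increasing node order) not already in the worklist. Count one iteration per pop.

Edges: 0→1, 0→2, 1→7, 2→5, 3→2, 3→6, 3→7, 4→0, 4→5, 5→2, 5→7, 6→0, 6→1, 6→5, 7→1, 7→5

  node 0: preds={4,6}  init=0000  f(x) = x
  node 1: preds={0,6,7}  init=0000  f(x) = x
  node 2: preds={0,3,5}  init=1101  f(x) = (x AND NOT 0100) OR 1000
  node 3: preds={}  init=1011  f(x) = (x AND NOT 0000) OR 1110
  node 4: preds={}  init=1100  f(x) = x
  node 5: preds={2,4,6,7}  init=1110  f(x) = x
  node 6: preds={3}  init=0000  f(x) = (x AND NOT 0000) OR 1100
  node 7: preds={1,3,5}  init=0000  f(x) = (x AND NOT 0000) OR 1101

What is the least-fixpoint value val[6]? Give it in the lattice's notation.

1111

Worklist (14 pops):
  #1 pop 0: in=1100 → 1100 (was 0000); enqueue []
  #2 pop 1: in=1100 → 1100 (was 0000); enqueue []
  #3 pop 2: in=1111 → 1111 (was 1101); enqueue []
  #4 pop 3: in=0000 → 1111 (was 1011); enqueue [2]
  #5 pop 4: in=0000 → 1100 (no change)
  #6 pop 5: in=1111 → 1111 (was 1110); enqueue []
  #7 pop 6: in=1111 → 1111 (was 0000); enqueue [0,1,5]
  #8 pop 7: in=1111 → 1111 (was 0000); enqueue []
  #9 pop 2: in=1111 → 1111 (no change)
  #10 pop 0: in=1111 → 1111 (was 1100); enqueue [2]
  #11 pop 1: in=1111 → 1111 (was 1100); enqueue [7]
  #12 pop 5: in=1111 → 1111 (no change)
  #13 pop 2: in=1111 → 1111 (no change)
  #14 pop 7: in=1111 → 1111 (no change)

Fixpoint:
  val[0] = 1111
  val[1] = 1111
  val[2] = 1111
  val[3] = 1111
  val[4] = 1100
  val[5] = 1111
  val[6] = 1111
  val[7] = 1111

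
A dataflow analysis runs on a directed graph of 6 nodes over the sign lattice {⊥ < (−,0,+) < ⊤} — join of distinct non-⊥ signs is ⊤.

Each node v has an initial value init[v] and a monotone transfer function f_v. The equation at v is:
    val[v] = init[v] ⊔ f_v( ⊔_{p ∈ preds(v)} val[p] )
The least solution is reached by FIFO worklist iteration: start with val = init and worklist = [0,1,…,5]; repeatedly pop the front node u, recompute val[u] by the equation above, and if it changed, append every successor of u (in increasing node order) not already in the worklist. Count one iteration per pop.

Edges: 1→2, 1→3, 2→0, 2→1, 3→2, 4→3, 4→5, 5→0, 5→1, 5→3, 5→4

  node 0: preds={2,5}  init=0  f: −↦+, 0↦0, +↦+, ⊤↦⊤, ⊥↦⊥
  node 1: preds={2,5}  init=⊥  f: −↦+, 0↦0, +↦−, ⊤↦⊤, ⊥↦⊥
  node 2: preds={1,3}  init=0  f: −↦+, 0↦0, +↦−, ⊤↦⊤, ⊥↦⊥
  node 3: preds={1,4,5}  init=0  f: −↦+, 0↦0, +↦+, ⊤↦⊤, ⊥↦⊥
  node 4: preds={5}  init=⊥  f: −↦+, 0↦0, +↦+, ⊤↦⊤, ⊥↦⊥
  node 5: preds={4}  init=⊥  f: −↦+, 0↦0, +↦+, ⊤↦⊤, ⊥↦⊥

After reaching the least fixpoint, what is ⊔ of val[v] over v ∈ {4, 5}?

Iteration log — 6 steps:
  step 1. node 0  ⊔preds=0  new=0  stable
  step 2. node 1  ⊔preds=0  new=0  old=⊥  +wl: 
  step 3. node 2  ⊔preds=0  new=0  stable
  step 4. node 3  ⊔preds=0  new=0  stable
  step 5. node 4  ⊔preds=⊥  new=⊥  stable
  step 6. node 5  ⊔preds=⊥  new=⊥  stable

Least fixpoint reached:
  node 0: 0
  node 1: 0
  node 2: 0
  node 3: 0
  node 4: ⊥
  node 5: ⊥

⊥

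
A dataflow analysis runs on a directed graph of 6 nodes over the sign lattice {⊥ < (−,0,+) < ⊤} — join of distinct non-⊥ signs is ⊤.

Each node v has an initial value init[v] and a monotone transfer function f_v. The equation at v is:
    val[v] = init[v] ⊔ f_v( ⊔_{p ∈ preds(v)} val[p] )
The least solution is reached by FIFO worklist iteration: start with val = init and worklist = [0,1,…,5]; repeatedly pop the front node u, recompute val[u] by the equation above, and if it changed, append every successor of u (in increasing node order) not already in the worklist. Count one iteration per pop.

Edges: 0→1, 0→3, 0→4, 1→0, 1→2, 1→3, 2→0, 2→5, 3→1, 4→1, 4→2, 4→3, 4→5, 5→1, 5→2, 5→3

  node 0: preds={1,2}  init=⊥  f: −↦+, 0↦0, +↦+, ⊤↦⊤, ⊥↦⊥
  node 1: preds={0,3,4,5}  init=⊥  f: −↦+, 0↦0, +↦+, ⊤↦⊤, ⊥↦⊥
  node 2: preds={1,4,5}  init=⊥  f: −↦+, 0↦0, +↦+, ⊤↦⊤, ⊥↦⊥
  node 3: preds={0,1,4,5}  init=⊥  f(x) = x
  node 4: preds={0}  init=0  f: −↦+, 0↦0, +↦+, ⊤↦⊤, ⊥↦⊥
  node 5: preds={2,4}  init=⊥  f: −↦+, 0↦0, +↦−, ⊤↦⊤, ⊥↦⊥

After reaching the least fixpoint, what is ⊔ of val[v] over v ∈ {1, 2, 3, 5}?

0

Trace (11 dequeues):
  [1] u=0 | in ⊥ | out ⊥ | ==
  [2] u=1 | in 0 | out 0 | prev ⊥ | push {0}
  [3] u=2 | in 0 | out 0 | prev ⊥ | push {}
  [4] u=3 | in 0 | out 0 | prev ⊥ | push {1}
  [5] u=4 | in ⊥ | out 0 | ==
  [6] u=5 | in 0 | out 0 | prev ⊥ | push {2,3}
  [7] u=0 | in 0 | out 0 | prev ⊥ | push {4}
  [8] u=1 | in 0 | out 0 | ==
  [9] u=2 | in 0 | out 0 | ==
  [10] u=3 | in 0 | out 0 | ==
  [11] u=4 | in 0 | out 0 | ==

Converged values:
  [0] 0
  [1] 0
  [2] 0
  [3] 0
  [4] 0
  [5] 0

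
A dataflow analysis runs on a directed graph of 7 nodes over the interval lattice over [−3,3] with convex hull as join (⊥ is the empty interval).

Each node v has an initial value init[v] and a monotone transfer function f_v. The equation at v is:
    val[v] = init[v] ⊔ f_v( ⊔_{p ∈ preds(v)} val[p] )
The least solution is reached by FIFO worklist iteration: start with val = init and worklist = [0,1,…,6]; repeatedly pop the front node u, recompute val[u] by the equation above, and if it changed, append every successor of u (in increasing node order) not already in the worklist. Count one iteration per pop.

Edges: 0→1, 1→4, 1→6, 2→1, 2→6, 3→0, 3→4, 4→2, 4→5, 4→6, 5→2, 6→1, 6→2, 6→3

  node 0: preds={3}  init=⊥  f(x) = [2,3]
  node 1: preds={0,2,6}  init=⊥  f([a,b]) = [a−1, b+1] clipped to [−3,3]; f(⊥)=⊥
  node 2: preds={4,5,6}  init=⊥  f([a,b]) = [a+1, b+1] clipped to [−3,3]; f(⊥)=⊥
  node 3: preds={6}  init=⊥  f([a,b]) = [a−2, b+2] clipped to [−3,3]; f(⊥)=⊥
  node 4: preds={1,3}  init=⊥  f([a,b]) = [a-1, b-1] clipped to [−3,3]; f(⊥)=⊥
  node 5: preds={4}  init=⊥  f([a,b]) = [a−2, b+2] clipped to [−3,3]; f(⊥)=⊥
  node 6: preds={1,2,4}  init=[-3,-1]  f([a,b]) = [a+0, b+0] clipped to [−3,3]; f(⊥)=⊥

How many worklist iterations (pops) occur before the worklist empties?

15

Trace (15 dequeues):
  [1] u=0 | in ⊥ | out [2,3] | prev ⊥ | push {}
  [2] u=1 | in [-3,3] | out [-3,3] | prev ⊥ | push {}
  [3] u=2 | in [-3,-1] | out [-2,0] | prev ⊥ | push {1}
  [4] u=3 | in [-3,-1] | out [-3,1] | prev ⊥ | push {0}
  [5] u=4 | in [-3,3] | out [-3,2] | prev ⊥ | push {2}
  [6] u=5 | in [-3,2] | out [-3,3] | prev ⊥ | push {}
  [7] u=6 | in [-3,3] | out [-3,3] | prev [-3,-1] | push {3}
  [8] u=1 | in [-3,3] | out [-3,3] | ==
  [9] u=0 | in [-3,1] | out [2,3] | ==
  [10] u=2 | in [-3,3] | out [-2,3] | prev [-2,0] | push {1,6}
  [11] u=3 | in [-3,3] | out [-3,3] | prev [-3,1] | push {0,4}
  [12] u=1 | in [-3,3] | out [-3,3] | ==
  [13] u=6 | in [-3,3] | out [-3,3] | ==
  [14] u=0 | in [-3,3] | out [2,3] | ==
  [15] u=4 | in [-3,3] | out [-3,2] | ==

Converged values:
  [0] [2,3]
  [1] [-3,3]
  [2] [-2,3]
  [3] [-3,3]
  [4] [-3,2]
  [5] [-3,3]
  [6] [-3,3]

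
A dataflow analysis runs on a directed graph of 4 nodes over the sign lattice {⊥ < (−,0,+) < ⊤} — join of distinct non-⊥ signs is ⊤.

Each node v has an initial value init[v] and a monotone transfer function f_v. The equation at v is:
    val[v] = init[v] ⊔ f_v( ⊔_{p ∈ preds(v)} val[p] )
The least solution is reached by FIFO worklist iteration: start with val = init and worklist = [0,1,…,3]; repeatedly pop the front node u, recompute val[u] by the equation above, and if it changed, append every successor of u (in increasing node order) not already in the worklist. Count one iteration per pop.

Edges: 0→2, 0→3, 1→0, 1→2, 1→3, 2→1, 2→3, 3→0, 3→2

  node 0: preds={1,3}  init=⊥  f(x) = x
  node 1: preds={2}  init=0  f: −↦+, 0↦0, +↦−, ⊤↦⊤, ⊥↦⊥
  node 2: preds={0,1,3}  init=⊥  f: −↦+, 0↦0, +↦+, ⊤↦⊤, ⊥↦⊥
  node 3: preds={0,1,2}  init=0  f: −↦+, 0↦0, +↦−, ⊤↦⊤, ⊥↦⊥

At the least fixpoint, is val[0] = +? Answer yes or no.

no

Worklist (5 pops):
  #1 pop 0: in=0 → 0 (was ⊥); enqueue []
  #2 pop 1: in=⊥ → 0 (no change)
  #3 pop 2: in=0 → 0 (was ⊥); enqueue [1]
  #4 pop 3: in=0 → 0 (no change)
  #5 pop 1: in=0 → 0 (no change)

Fixpoint:
  val[0] = 0
  val[1] = 0
  val[2] = 0
  val[3] = 0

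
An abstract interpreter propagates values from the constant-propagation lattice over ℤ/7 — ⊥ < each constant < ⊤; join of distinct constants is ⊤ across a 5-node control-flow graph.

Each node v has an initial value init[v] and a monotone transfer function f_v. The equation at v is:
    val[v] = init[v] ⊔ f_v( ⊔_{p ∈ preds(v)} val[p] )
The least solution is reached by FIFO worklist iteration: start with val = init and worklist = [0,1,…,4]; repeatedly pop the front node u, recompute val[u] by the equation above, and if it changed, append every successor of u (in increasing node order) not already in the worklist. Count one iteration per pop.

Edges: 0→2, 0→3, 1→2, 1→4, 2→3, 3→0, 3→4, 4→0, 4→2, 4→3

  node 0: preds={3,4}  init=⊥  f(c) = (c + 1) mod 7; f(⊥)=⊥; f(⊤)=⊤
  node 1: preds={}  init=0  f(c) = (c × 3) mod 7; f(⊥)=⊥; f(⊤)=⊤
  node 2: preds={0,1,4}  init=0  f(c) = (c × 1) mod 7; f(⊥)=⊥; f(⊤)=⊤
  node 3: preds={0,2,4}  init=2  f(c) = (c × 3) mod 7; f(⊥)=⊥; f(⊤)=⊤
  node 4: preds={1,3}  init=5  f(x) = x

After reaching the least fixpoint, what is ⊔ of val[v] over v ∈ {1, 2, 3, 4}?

Trace (8 dequeues):
  [1] u=0 | in ⊤ | out ⊤ | prev ⊥ | push {}
  [2] u=1 | in ⊥ | out 0 | ==
  [3] u=2 | in ⊤ | out ⊤ | prev 0 | push {}
  [4] u=3 | in ⊤ | out ⊤ | prev 2 | push {0}
  [5] u=4 | in ⊤ | out ⊤ | prev 5 | push {2,3}
  [6] u=0 | in ⊤ | out ⊤ | ==
  [7] u=2 | in ⊤ | out ⊤ | ==
  [8] u=3 | in ⊤ | out ⊤ | ==

Converged values:
  [0] ⊤
  [1] 0
  [2] ⊤
  [3] ⊤
  [4] ⊤

⊤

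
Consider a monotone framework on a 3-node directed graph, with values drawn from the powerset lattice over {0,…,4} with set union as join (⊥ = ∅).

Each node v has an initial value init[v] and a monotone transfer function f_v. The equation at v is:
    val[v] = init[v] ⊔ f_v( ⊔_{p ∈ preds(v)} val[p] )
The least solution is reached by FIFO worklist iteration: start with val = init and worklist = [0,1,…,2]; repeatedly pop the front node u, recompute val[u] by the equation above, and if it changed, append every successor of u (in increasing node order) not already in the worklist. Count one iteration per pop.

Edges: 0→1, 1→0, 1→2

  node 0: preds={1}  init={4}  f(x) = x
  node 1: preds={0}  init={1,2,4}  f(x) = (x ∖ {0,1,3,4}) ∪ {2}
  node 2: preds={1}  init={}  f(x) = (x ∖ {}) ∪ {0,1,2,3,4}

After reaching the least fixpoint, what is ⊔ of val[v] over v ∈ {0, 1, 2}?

Trace (3 dequeues):
  [1] u=0 | in {1,2,4} | out {1,2,4} | prev {4} | push {}
  [2] u=1 | in {1,2,4} | out {1,2,4} | ==
  [3] u=2 | in {1,2,4} | out {0,1,2,3,4} | prev {} | push {}

Converged values:
  [0] {1,2,4}
  [1] {1,2,4}
  [2] {0,1,2,3,4}

{0,1,2,3,4}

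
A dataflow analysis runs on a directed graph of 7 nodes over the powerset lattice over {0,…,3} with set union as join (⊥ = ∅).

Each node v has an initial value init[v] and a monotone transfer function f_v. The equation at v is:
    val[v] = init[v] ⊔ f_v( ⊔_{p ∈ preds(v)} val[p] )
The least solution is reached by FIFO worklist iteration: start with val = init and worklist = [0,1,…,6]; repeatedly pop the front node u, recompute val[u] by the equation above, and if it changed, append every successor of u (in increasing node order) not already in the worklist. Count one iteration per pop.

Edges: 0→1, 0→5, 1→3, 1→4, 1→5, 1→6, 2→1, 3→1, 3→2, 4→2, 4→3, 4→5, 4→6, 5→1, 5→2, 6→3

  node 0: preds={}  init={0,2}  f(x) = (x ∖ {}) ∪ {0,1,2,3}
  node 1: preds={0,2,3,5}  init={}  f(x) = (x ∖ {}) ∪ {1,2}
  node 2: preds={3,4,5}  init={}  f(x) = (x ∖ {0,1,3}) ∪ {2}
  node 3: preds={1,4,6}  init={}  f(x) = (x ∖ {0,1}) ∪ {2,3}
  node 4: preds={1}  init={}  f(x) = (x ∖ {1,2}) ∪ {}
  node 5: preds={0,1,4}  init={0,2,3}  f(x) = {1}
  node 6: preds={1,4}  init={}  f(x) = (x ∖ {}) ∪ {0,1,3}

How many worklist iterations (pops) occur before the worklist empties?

Trace (10 dequeues):
  [1] u=0 | in {} | out {0,1,2,3} | prev {0,2} | push {}
  [2] u=1 | in {0,1,2,3} | out {0,1,2,3} | prev {} | push {}
  [3] u=2 | in {0,2,3} | out {2} | prev {} | push {1}
  [4] u=3 | in {0,1,2,3} | out {2,3} | prev {} | push {2}
  [5] u=4 | in {0,1,2,3} | out {0,3} | prev {} | push {3}
  [6] u=5 | in {0,1,2,3} | out {0,1,2,3} | prev {0,2,3} | push {}
  [7] u=6 | in {0,1,2,3} | out {0,1,2,3} | prev {} | push {}
  [8] u=1 | in {0,1,2,3} | out {0,1,2,3} | ==
  [9] u=2 | in {0,1,2,3} | out {2} | ==
  [10] u=3 | in {0,1,2,3} | out {2,3} | ==

Converged values:
  [0] {0,1,2,3}
  [1] {0,1,2,3}
  [2] {2}
  [3] {2,3}
  [4] {0,3}
  [5] {0,1,2,3}
  [6] {0,1,2,3}

10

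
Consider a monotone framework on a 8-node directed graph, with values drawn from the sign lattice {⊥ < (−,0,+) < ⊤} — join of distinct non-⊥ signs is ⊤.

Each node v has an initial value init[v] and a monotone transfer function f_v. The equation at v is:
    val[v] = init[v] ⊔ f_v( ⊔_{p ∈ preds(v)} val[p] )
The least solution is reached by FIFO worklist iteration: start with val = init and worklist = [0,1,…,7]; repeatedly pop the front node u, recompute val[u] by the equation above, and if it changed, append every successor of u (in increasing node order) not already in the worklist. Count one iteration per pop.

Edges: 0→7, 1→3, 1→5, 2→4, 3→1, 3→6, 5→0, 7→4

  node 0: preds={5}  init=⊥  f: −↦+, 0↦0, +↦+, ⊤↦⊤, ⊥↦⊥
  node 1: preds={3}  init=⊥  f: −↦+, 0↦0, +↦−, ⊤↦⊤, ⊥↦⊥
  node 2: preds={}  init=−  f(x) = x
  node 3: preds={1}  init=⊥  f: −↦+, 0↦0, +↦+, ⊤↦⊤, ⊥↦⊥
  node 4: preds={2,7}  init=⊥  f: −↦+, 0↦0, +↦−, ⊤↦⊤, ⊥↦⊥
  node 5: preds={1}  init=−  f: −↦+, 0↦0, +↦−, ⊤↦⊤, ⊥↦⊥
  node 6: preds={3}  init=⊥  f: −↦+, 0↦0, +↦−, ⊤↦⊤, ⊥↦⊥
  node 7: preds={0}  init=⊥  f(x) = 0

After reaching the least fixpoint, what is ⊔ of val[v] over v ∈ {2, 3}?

Iteration log — 9 steps:
  step 1. node 0  ⊔preds=−  new=+  old=⊥  +wl: 
  step 2. node 1  ⊔preds=⊥  new=⊥  stable
  step 3. node 2  ⊔preds=⊥  new=−  stable
  step 4. node 3  ⊔preds=⊥  new=⊥  stable
  step 5. node 4  ⊔preds=−  new=+  old=⊥  +wl: 
  step 6. node 5  ⊔preds=⊥  new=−  stable
  step 7. node 6  ⊔preds=⊥  new=⊥  stable
  step 8. node 7  ⊔preds=+  new=0  old=⊥  +wl: 4
  step 9. node 4  ⊔preds=⊤  new=⊤  old=+  +wl: 

Least fixpoint reached:
  node 0: +
  node 1: ⊥
  node 2: −
  node 3: ⊥
  node 4: ⊤
  node 5: −
  node 6: ⊥
  node 7: 0

−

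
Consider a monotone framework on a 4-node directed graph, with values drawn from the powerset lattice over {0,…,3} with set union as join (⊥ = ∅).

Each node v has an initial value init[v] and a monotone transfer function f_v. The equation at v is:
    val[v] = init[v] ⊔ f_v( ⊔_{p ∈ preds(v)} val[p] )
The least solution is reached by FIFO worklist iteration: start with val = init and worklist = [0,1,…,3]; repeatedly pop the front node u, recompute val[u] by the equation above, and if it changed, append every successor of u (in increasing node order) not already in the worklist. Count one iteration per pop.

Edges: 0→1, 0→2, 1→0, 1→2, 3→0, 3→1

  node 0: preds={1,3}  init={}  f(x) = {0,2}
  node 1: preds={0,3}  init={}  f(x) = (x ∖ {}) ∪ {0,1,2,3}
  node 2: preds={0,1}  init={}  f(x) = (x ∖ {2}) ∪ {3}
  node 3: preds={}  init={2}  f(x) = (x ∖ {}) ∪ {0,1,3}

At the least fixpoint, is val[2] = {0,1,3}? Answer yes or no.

Worklist (6 pops):
  #1 pop 0: in={2} → {0,2} (was {}); enqueue []
  #2 pop 1: in={0,2} → {0,1,2,3} (was {}); enqueue [0]
  #3 pop 2: in={0,1,2,3} → {0,1,3} (was {}); enqueue []
  #4 pop 3: in={} → {0,1,2,3} (was {2}); enqueue [1]
  #5 pop 0: in={0,1,2,3} → {0,2} (no change)
  #6 pop 1: in={0,1,2,3} → {0,1,2,3} (no change)

Fixpoint:
  val[0] = {0,2}
  val[1] = {0,1,2,3}
  val[2] = {0,1,3}
  val[3] = {0,1,2,3}

yes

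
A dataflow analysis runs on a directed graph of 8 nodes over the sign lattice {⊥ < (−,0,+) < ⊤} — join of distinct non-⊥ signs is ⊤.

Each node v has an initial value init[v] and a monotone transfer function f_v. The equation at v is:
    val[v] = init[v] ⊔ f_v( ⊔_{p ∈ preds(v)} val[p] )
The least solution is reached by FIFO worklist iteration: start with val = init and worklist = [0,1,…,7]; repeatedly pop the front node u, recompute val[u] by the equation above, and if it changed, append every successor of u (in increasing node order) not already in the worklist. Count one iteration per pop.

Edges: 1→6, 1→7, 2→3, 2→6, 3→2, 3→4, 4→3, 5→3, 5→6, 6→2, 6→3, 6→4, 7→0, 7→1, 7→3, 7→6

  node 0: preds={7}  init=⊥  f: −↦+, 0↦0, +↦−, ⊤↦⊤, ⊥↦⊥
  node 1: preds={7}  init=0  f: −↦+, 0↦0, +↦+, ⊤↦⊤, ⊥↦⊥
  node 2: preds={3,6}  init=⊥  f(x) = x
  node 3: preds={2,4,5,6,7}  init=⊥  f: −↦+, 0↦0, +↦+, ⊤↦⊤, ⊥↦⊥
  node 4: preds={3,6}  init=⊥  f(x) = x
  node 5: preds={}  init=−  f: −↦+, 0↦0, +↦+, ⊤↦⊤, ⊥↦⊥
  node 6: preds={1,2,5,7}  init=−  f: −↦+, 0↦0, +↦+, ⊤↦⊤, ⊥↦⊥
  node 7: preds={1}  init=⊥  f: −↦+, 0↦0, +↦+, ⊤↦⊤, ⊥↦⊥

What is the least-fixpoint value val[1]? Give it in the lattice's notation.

Trace (15 dequeues):
  [1] u=0 | in ⊥ | out ⊥ | ==
  [2] u=1 | in ⊥ | out 0 | ==
  [3] u=2 | in − | out − | prev ⊥ | push {}
  [4] u=3 | in − | out + | prev ⊥ | push {2}
  [5] u=4 | in ⊤ | out ⊤ | prev ⊥ | push {3}
  [6] u=5 | in ⊥ | out − | ==
  [7] u=6 | in ⊤ | out ⊤ | prev − | push {4}
  [8] u=7 | in 0 | out 0 | prev ⊥ | push {0,1,6}
  [9] u=2 | in ⊤ | out ⊤ | prev − | push {}
  [10] u=3 | in ⊤ | out ⊤ | prev + | push {2}
  [11] u=4 | in ⊤ | out ⊤ | ==
  [12] u=0 | in 0 | out 0 | prev ⊥ | push {}
  [13] u=1 | in 0 | out 0 | ==
  [14] u=6 | in ⊤ | out ⊤ | ==
  [15] u=2 | in ⊤ | out ⊤ | ==

Converged values:
  [0] 0
  [1] 0
  [2] ⊤
  [3] ⊤
  [4] ⊤
  [5] −
  [6] ⊤
  [7] 0

0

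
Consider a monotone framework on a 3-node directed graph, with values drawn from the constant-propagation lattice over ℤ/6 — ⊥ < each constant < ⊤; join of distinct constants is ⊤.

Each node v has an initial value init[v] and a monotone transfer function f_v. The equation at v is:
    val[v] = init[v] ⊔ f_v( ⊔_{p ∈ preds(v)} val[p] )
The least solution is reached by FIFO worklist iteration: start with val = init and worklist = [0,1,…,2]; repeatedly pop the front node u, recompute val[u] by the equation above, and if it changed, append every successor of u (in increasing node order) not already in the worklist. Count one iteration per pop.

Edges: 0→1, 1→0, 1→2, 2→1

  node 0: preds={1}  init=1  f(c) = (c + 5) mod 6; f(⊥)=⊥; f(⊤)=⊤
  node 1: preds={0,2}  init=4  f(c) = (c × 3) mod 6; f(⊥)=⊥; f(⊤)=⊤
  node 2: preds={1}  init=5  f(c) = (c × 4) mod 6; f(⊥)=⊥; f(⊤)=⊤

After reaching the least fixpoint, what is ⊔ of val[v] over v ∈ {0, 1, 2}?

Iteration log — 5 steps:
  step 1. node 0  ⊔preds=4  new=⊤  old=1  +wl: 
  step 2. node 1  ⊔preds=⊤  new=⊤  old=4  +wl: 0
  step 3. node 2  ⊔preds=⊤  new=⊤  old=5  +wl: 1
  step 4. node 0  ⊔preds=⊤  new=⊤  stable
  step 5. node 1  ⊔preds=⊤  new=⊤  stable

Least fixpoint reached:
  node 0: ⊤
  node 1: ⊤
  node 2: ⊤

⊤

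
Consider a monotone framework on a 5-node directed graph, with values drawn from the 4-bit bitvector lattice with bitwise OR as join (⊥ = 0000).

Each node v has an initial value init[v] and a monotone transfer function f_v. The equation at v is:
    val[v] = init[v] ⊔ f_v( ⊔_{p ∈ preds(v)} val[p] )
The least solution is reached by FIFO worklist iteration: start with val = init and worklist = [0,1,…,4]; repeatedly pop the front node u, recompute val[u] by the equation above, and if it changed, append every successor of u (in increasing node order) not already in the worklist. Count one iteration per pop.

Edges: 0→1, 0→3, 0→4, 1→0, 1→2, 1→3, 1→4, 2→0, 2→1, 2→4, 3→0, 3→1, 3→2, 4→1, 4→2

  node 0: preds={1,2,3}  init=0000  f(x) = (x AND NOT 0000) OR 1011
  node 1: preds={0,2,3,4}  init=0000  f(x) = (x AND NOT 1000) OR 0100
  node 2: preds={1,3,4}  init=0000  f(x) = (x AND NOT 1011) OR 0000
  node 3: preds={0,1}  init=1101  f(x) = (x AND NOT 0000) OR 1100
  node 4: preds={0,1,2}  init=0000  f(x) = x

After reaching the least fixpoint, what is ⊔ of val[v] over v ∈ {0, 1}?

1111

Worklist (8 pops):
  #1 pop 0: in=1101 → 1111 (was 0000); enqueue []
  #2 pop 1: in=1111 → 0111 (was 0000); enqueue [0]
  #3 pop 2: in=1111 → 0100 (was 0000); enqueue [1]
  #4 pop 3: in=1111 → 1111 (was 1101); enqueue [2]
  #5 pop 4: in=1111 → 1111 (was 0000); enqueue []
  #6 pop 0: in=1111 → 1111 (no change)
  #7 pop 1: in=1111 → 0111 (no change)
  #8 pop 2: in=1111 → 0100 (no change)

Fixpoint:
  val[0] = 1111
  val[1] = 0111
  val[2] = 0100
  val[3] = 1111
  val[4] = 1111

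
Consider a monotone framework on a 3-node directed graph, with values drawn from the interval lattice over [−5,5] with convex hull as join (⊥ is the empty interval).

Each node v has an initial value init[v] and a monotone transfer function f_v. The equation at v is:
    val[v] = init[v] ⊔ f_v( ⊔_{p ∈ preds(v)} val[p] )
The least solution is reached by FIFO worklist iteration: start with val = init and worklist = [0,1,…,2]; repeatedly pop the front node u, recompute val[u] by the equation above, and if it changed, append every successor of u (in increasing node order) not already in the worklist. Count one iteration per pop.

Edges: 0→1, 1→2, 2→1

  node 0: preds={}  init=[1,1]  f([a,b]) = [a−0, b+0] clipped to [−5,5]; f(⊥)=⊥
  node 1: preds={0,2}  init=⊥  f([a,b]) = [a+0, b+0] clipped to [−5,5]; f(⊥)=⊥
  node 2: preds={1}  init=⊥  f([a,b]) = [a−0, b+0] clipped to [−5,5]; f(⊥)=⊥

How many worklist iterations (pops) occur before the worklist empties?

4

Trace (4 dequeues):
  [1] u=0 | in ⊥ | out [1,1] | ==
  [2] u=1 | in [1,1] | out [1,1] | prev ⊥ | push {}
  [3] u=2 | in [1,1] | out [1,1] | prev ⊥ | push {1}
  [4] u=1 | in [1,1] | out [1,1] | ==

Converged values:
  [0] [1,1]
  [1] [1,1]
  [2] [1,1]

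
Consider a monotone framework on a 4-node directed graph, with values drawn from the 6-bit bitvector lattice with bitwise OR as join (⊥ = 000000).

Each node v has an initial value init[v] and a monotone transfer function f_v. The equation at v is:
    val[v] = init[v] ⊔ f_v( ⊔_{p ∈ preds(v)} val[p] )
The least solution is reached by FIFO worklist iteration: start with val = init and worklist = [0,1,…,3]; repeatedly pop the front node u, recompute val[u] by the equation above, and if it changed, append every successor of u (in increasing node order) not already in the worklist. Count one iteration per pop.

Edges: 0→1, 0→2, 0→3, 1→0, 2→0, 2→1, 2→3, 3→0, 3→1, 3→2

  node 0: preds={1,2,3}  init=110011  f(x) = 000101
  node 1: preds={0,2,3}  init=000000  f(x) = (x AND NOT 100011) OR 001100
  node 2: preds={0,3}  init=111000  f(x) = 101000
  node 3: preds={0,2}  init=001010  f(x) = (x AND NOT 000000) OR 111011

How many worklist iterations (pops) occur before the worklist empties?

7

Worklist (7 pops):
  #1 pop 0: in=111010 → 110111 (was 110011); enqueue []
  #2 pop 1: in=111111 → 011100 (was 000000); enqueue [0]
  #3 pop 2: in=111111 → 111000 (no change)
  #4 pop 3: in=111111 → 111111 (was 001010); enqueue [1,2]
  #5 pop 0: in=111111 → 110111 (no change)
  #6 pop 1: in=111111 → 011100 (no change)
  #7 pop 2: in=111111 → 111000 (no change)

Fixpoint:
  val[0] = 110111
  val[1] = 011100
  val[2] = 111000
  val[3] = 111111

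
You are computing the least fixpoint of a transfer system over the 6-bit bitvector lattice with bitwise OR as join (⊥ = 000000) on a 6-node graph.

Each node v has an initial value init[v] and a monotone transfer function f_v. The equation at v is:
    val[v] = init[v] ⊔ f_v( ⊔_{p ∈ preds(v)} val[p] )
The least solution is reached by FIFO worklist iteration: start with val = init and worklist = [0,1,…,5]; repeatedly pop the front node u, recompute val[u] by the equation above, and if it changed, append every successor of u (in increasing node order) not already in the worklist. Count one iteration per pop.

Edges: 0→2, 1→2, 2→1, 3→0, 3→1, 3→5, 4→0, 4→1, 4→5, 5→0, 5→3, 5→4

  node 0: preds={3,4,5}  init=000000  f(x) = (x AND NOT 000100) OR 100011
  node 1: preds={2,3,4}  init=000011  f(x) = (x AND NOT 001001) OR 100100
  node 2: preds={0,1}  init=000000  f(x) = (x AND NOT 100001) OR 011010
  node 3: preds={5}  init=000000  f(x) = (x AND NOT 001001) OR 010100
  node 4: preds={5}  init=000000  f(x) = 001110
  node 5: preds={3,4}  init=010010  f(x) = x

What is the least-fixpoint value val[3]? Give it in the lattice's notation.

010110

Worklist (11 pops):
  #1 pop 0: in=010010 → 110011 (was 000000); enqueue []
  #2 pop 1: in=000000 → 100111 (was 000011); enqueue []
  #3 pop 2: in=110111 → 011110 (was 000000); enqueue [1]
  #4 pop 3: in=010010 → 010110 (was 000000); enqueue [0]
  #5 pop 4: in=010010 → 001110 (was 000000); enqueue []
  #6 pop 5: in=011110 → 011110 (was 010010); enqueue [3,4]
  #7 pop 1: in=011110 → 110111 (was 100111); enqueue [2]
  #8 pop 0: in=011110 → 111011 (was 110011); enqueue []
  #9 pop 3: in=011110 → 010110 (no change)
  #10 pop 4: in=011110 → 001110 (no change)
  #11 pop 2: in=111111 → 011110 (no change)

Fixpoint:
  val[0] = 111011
  val[1] = 110111
  val[2] = 011110
  val[3] = 010110
  val[4] = 001110
  val[5] = 011110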